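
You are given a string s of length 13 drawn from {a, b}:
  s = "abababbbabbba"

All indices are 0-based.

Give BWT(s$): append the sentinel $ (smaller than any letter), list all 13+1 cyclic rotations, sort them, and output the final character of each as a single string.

rank  rotation        last
    0  $abababbbabbba  a
    1  a$abababbbabbb  b
    2  abababbbabbba$  $
    3  ababbbabbba$ab  b
    4  abbba$abababbb  b
    5  abbbabbba$abab  b
    6  ba$abababbbabb  b
    7  bababbbabbba$a  a
    8  babbba$abababb  b
    9  babbbabbba$aba  a
   10  bba$abababbbab  b
   11  bbabbba$ababab  b
   12  bbba$abababbba  a
   13  bbbabbba$ababa  a

ab$bbbbababbaa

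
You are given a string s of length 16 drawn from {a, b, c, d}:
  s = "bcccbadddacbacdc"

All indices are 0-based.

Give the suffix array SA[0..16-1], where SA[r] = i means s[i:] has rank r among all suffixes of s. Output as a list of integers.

[9, 12, 5, 11, 4, 0, 15, 10, 3, 2, 1, 13, 8, 14, 7, 6]

sorted suffixes:
  #0 SA[0]=9  'acbacdc'
  #1 SA[1]=12  'acdc'
  #2 SA[2]=5  'adddacbacdc'
  #3 SA[3]=11  'bacdc'
  #4 SA[4]=4  'badddacbacdc'
  #5 SA[5]=0  'bcccbadddacbacdc'
  #6 SA[6]=15  'c'
  #7 SA[7]=10  'cbacdc'
  #8 SA[8]=3  'cbadddacbacdc'
  #9 SA[9]=2  'ccbadddacbacdc'
  #10 SA[10]=1  'cccbadddacbacdc'
  #11 SA[11]=13  'cdc'
  #12 SA[12]=8  'dacbacdc'
  #13 SA[13]=14  'dc'
  #14 SA[14]=7  'ddacbacdc'
  #15 SA[15]=6  'dddacbacdc'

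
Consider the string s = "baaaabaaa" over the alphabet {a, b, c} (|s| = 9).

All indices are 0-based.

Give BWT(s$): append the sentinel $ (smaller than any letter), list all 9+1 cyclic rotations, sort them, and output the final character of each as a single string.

aaabbaaaa$

rank  rotation    last
    0  $baaaabaaa  a
    1  a$baaaabaa  a
    2  aa$baaaaba  a
    3  aaa$baaaab  b
    4  aaaabaaa$b  b
    5  aaabaaa$ba  a
    6  aabaaa$baa  a
    7  abaaa$baaa  a
    8  baaa$baaaa  a
    9  baaaabaaa$  $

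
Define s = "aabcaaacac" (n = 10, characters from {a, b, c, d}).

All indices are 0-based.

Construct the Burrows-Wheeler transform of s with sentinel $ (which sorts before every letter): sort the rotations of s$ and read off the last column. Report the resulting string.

rank  rotation     last
    0  $aabcaaacac  c
    1  aaacac$aabc  c
    2  aabcaaacac$  $
    3  aacac$aabca  a
    4  abcaaacac$a  a
    5  ac$aabcaaac  c
    6  acac$aabcaa  a
    7  bcaaacac$aa  a
    8  c$aabcaaaca  a
    9  caaacac$aab  b
   10  cac$aabcaaa  a

cc$aacaaaba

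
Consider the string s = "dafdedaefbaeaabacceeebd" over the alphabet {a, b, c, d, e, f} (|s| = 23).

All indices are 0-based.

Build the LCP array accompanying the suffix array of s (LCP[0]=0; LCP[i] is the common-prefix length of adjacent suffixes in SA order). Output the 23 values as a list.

sorted suffixes:
  #0 SA[0]=12  'aabacceeebd'
  #1 SA[1]=13  'abacceeebd'
  #2 SA[2]=15  'acceeebd'
  #3 SA[3]=10  'aeaabacceeebd'
  #4 SA[4]=6  'aefbaeaabacceeebd'
  #5 SA[5]=1  'afdedaefbaeaabacceeebd'
  #6 SA[6]=14  'bacceeebd'
  #7 SA[7]=9  'baeaabacceeebd'
  #8 SA[8]=21  'bd'
  #9 SA[9]=16  'cceeebd'
  #10 SA[10]=17  'ceeebd'
  #11 SA[11]=22  'd'
  #12 SA[12]=5  'daefbaeaabacceeebd'
  #13 SA[13]=0  'dafdedaefbaeaabacceeebd'
  #14 SA[14]=3  'dedaefbaeaabacceeebd'
  #15 SA[15]=11  'eaabacceeebd'
  #16 SA[16]=20  'ebd'
  #17 SA[17]=4  'edaefbaeaabacceeebd'
  #18 SA[18]=19  'eebd'
  #19 SA[19]=18  'eeebd'
  #20 SA[20]=7  'efbaeaabacceeebd'
  #21 SA[21]=8  'fbaeaabacceeebd'
  #22 SA[22]=2  'fdedaefbaeaabacceeebd'

SA = [12, 13, 15, 10, 6, 1, 14, 9, 21, 16, 17, 22, 5, 0, 3, 11, 20, 4, 19, 18, 7, 8, 2]
[i] adj suffixes → lcp
  [1] 12/13 → 1 ('a')
  [2] 13/15 → 1 ('a')
  [3] 15/10 → 1 ('a')
  [4] 10/6 → 2 ('ae')
  [5] 6/1 → 1 ('a')
  [6] 1/14 → 0 ('')
  [7] 14/9 → 2 ('ba')
  [8] 9/21 → 1 ('b')
  [9] 21/16 → 0 ('')
  [10] 16/17 → 1 ('c')
  [11] 17/22 → 0 ('')
  [12] 22/5 → 1 ('d')
  [13] 5/0 → 2 ('da')
  [14] 0/3 → 1 ('d')
  [15] 3/11 → 0 ('')
  [16] 11/20 → 1 ('e')
  [17] 20/4 → 1 ('e')
  [18] 4/19 → 1 ('e')
  [19] 19/18 → 2 ('ee')
  [20] 18/7 → 1 ('e')
  [21] 7/8 → 0 ('')
  [22] 8/2 → 1 ('f')

[0, 1, 1, 1, 2, 1, 0, 2, 1, 0, 1, 0, 1, 2, 1, 0, 1, 1, 1, 2, 1, 0, 1]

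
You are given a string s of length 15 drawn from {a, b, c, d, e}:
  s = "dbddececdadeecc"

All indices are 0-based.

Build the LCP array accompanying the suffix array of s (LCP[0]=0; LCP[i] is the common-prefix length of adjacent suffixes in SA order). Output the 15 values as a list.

[0, 0, 0, 1, 1, 1, 0, 1, 1, 1, 2, 0, 2, 2, 1]

sorted suffixes:
  #0 SA[0]=9  'adeecc'
  #1 SA[1]=1  'bddececdadeecc'
  #2 SA[2]=14  'c'
  #3 SA[3]=13  'cc'
  #4 SA[4]=7  'cdadeecc'
  #5 SA[5]=5  'cecdadeecc'
  #6 SA[6]=8  'dadeecc'
  #7 SA[7]=0  'dbddececdadeecc'
  #8 SA[8]=2  'ddececdadeecc'
  #9 SA[9]=3  'dececdadeecc'
  #10 SA[10]=10  'deecc'
  #11 SA[11]=12  'ecc'
  #12 SA[12]=6  'ecdadeecc'
  #13 SA[13]=4  'ececdadeecc'
  #14 SA[14]=11  'eecc'

SA = [9, 1, 14, 13, 7, 5, 8, 0, 2, 3, 10, 12, 6, 4, 11]
rank  pair      lcp
   1  s[9:],s[1:]  0  ''
   2  s[1:],s[14:]  0  ''
   3  s[14:],s[13:]  1  'c'
   4  s[13:],s[7:]  1  'c'
   5  s[7:],s[5:]  1  'c'
   6  s[5:],s[8:]  0  ''
   7  s[8:],s[0:]  1  'd'
   8  s[0:],s[2:]  1  'd'
   9  s[2:],s[3:]  1  'd'
  10  s[3:],s[10:]  2  'de'
  11  s[10:],s[12:]  0  ''
  12  s[12:],s[6:]  2  'ec'
  13  s[6:],s[4:]  2  'ec'
  14  s[4:],s[11:]  1  'e'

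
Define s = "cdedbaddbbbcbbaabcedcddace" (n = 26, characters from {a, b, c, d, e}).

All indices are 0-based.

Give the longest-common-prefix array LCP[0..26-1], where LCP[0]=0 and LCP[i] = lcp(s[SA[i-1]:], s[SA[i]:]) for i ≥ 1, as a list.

rank→(start, suffix):
  0 → (14, 'aabcedcddace')
  1 → (15, 'abcedcddace')
  2 → (23, 'ace')
  3 → (5, 'addbbbcbbaabcedcddace')
  4 → (13, 'baabcedcddace')
  5 → (4, 'baddbbbcbbaabcedcddace')
  6 → (12, 'bbaabcedcddace')
  7 → (8, 'bbbcbbaabcedcddace')
  8 → (9, 'bbcbbaabcedcddace')
  9 → (10, 'bcbbaabcedcddace')
  10 → (16, 'bcedcddace')
  11 → (11, 'cbbaabcedcddace')
  12 → (20, 'cddace')
  13 → (0, 'cdedbaddbbbcbbaabcedcddace')
  14 → (24, 'ce')
  15 → (17, 'cedcddace')
  16 → (22, 'dace')
  17 → (3, 'dbaddbbbcbbaabcedcddace')
  18 → (7, 'dbbbcbbaabcedcddace')
  19 → (19, 'dcddace')
  20 → (21, 'ddace')
  21 → (6, 'ddbbbcbbaabcedcddace')
  22 → (1, 'dedbaddbbbcbbaabcedcddace')
  23 → (25, 'e')
  24 → (2, 'edbaddbbbcbbaabcedcddace')
  25 → (18, 'edcddace')

SA = [14, 15, 23, 5, 13, 4, 12, 8, 9, 10, 16, 11, 20, 0, 24, 17, 22, 3, 7, 19, 21, 6, 1, 25, 2, 18]
rank  pair      lcp
   1  s[14:],s[15:]  1  'a'
   2  s[15:],s[23:]  1  'a'
   3  s[23:],s[5:]  1  'a'
   4  s[5:],s[13:]  0  ''
   5  s[13:],s[4:]  2  'ba'
   6  s[4:],s[12:]  1  'b'
   7  s[12:],s[8:]  2  'bb'
   8  s[8:],s[9:]  2  'bb'
   9  s[9:],s[10:]  1  'b'
  10  s[10:],s[16:]  2  'bc'
  11  s[16:],s[11:]  0  ''
  12  s[11:],s[20:]  1  'c'
  13  s[20:],s[0:]  2  'cd'
  14  s[0:],s[24:]  1  'c'
  15  s[24:],s[17:]  2  'ce'
  16  s[17:],s[22:]  0  ''
  17  s[22:],s[3:]  1  'd'
  18  s[3:],s[7:]  2  'db'
  19  s[7:],s[19:]  1  'd'
  20  s[19:],s[21:]  1  'd'
  21  s[21:],s[6:]  2  'dd'
  22  s[6:],s[1:]  1  'd'
  23  s[1:],s[25:]  0  ''
  24  s[25:],s[2:]  1  'e'
  25  s[2:],s[18:]  2  'ed'

[0, 1, 1, 1, 0, 2, 1, 2, 2, 1, 2, 0, 1, 2, 1, 2, 0, 1, 2, 1, 1, 2, 1, 0, 1, 2]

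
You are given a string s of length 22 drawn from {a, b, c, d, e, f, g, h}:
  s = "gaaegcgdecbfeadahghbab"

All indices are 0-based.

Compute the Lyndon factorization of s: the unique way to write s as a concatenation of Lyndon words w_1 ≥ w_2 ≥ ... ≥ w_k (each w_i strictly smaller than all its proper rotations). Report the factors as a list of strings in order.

emit factor 1: 'g' (i=0, period=1)
emit factor 2: 'aaegcgdecbfeadahghbab' (i=1, period=21)

["g", "aaegcgdecbfeadahghbab"]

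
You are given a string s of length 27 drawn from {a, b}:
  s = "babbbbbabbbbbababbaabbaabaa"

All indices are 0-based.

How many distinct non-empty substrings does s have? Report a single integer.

rank | idx | suffix
   0 |  26 | a
   1 |  25 | aa
   2 |  22 | aabaa
   3 |  18 | aabbaabaa
   4 |  23 | abaa
   5 |  13 | ababbaabbaabaa
   6 |  19 | abbaabaa
   7 |  15 | abbaabbaabaa
   8 |   7 | abbbbbababbaabbaabaa
   9 |   1 | abbbbbabbbbbababbaabbaabaa
  10 |  24 | baa
  11 |  21 | baabaa
  12 |  17 | baabbaabaa
  13 |  12 | bababbaabbaabaa
  14 |  14 | babbaabbaabaa
  15 |   6 | babbbbbababbaabbaabaa
  16 |   0 | babbbbbabbbbbababbaabbaabaa
  17 |  20 | bbaabaa
  18 |  16 | bbaabbaabaa
  19 |  11 | bbababbaabbaabaa
  20 |   5 | bbabbbbbababbaabbaabaa
  21 |  10 | bbbababbaabbaabaa
  22 |   4 | bbbabbbbbababbaabbaabaa
  23 |   9 | bbbbababbaabbaabaa
  24 |   3 | bbbbabbbbbababbaabbaabaa
  25 |   8 | bbbbbababbaabbaabaa
  26 |   2 | bbbbbabbbbbababbaabbaabaa

SA = [26, 25, 22, 18, 23, 13, 19, 15, 7, 1, 24, 21, 17, 12, 14, 6, 0, 20, 16, 11, 5, 10, 4, 9, 3, 8, 2]
[i] adj suffixes → lcp
  [1] 26/25 → 1 ('a')
  [2] 25/22 → 2 ('aa')
  [3] 22/18 → 3 ('aab')
  [4] 18/23 → 1 ('a')
  [5] 23/13 → 3 ('aba')
  [6] 13/19 → 2 ('ab')
  [7] 19/15 → 6 ('abbaab')
  [8] 15/7 → 3 ('abb')
  [9] 7/1 → 8 ('abbbbbab')
  [10] 1/24 → 0 ('')
  [11] 24/21 → 3 ('baa')
  [12] 21/17 → 4 ('baab')
  [13] 17/12 → 2 ('ba')
  [14] 12/14 → 3 ('bab')
  [15] 14/6 → 4 ('babb')
  [16] 6/0 → 9 ('babbbbbab')
  [17] 0/20 → 1 ('b')
  [18] 20/16 → 5 ('bbaab')
  [19] 16/11 → 3 ('bba')
  [20] 11/5 → 4 ('bbab')
  [21] 5/10 → 2 ('bb')
  [22] 10/4 → 5 ('bbbab')
  [23] 4/9 → 3 ('bbb')
  [24] 9/3 → 6 ('bbbbab')
  [25] 3/8 → 4 ('bbbb')
  [26] 8/2 → 7 ('bbbbbab')

n(n+1)/2 = 27·28/2 = 378
Σ LCP = 0 + 1 + 2 + 3 + 1 + 3 + 2 + 6 + 3 + 8 + 0 + 3 + 4 + 2 + 3 + 4 + 9 + 1 + 5 + 3 + 4 + 2 + 5 + 3 + 6 + 4 + 7 = 94
distinct = 378 − 94 = 284

284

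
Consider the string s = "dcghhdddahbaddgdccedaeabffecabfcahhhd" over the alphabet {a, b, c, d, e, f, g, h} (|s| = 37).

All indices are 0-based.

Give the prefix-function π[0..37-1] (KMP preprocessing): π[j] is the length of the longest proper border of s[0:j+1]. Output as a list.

[0, 0, 0, 0, 0, 1, 1, 1, 0, 0, 0, 0, 1, 1, 0, 1, 2, 0, 0, 1, 0, 0, 0, 0, 0, 0, 0, 0, 0, 0, 0, 0, 0, 0, 0, 0, 1]

π[0] = 0
j=1 s[j]='c': π[1]=0 (border '')
j=2 s[j]='g': π[2]=0 (border '')
j=3 s[j]='h': π[3]=0 (border '')
j=4 s[j]='h': π[4]=0 (border '')
j=5 s[j]='d': π[5]=1 (border 'd')
j=6 s[j]='d': k: 1→0; π[6]=1 (border 'd')
j=7 s[j]='d': k: 1→0; π[7]=1 (border 'd')
j=8 s[j]='a': k: 1→0; π[8]=0 (border '')
j=9 s[j]='h': π[9]=0 (border '')
j=10 s[j]='b': π[10]=0 (border '')
j=11 s[j]='a': π[11]=0 (border '')
j=12 s[j]='d': π[12]=1 (border 'd')
j=13 s[j]='d': k: 1→0; π[13]=1 (border 'd')
j=14 s[j]='g': k: 1→0; π[14]=0 (border '')
j=15 s[j]='d': π[15]=1 (border 'd')
j=16 s[j]='c': π[16]=2 (border 'dc')
j=17 s[j]='c': k: 2→0; π[17]=0 (border '')
j=18 s[j]='e': π[18]=0 (border '')
j=19 s[j]='d': π[19]=1 (border 'd')
j=20 s[j]='a': k: 1→0; π[20]=0 (border '')
j=21 s[j]='e': π[21]=0 (border '')
j=22 s[j]='a': π[22]=0 (border '')
j=23 s[j]='b': π[23]=0 (border '')
j=24 s[j]='f': π[24]=0 (border '')
j=25 s[j]='f': π[25]=0 (border '')
j=26 s[j]='e': π[26]=0 (border '')
j=27 s[j]='c': π[27]=0 (border '')
j=28 s[j]='a': π[28]=0 (border '')
j=29 s[j]='b': π[29]=0 (border '')
j=30 s[j]='f': π[30]=0 (border '')
j=31 s[j]='c': π[31]=0 (border '')
j=32 s[j]='a': π[32]=0 (border '')
j=33 s[j]='h': π[33]=0 (border '')
j=34 s[j]='h': π[34]=0 (border '')
j=35 s[j]='h': π[35]=0 (border '')
j=36 s[j]='d': π[36]=1 (border 'd')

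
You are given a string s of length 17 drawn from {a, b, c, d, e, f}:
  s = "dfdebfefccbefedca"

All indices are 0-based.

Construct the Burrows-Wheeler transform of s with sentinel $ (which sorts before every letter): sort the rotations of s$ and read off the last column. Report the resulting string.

rank  rotation            last
    0  $dfdebfefccbefedca  a
    1  a$dfdebfefccbefedc  c
    2  befedca$dfdebfefcc  c
    3  bfefccbefedca$dfde  e
    4  ca$dfdebfefccbefed  d
    5  cbefedca$dfdebfefc  c
    6  ccbefedca$dfdebfef  f
    7  dca$dfdebfefccbefe  e
    8  debfefccbefedca$df  f
    9  dfdebfefccbefedca$  $
   10  ebfefccbefedca$dfd  d
   11  edca$dfdebfefccbef  f
   12  efccbefedca$dfdebf  f
   13  efedca$dfdebfefccb  b
   14  fccbefedca$dfdebfe  e
   15  fdebfefccbefedca$d  d
   16  fedca$dfdebfefccbe  e
   17  fefccbefedca$dfdeb  b

accedcfef$dffbedeb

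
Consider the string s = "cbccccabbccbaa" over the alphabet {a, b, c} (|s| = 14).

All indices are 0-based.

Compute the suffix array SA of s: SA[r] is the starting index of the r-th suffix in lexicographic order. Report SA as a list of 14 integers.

[13, 12, 6, 11, 7, 8, 1, 5, 10, 0, 4, 9, 3, 2]

sorted suffixes:
  #0 SA[0]=13  'a'
  #1 SA[1]=12  'aa'
  #2 SA[2]=6  'abbccbaa'
  #3 SA[3]=11  'baa'
  #4 SA[4]=7  'bbccbaa'
  #5 SA[5]=8  'bccbaa'
  #6 SA[6]=1  'bccccabbccbaa'
  #7 SA[7]=5  'cabbccbaa'
  #8 SA[8]=10  'cbaa'
  #9 SA[9]=0  'cbccccabbccbaa'
  #10 SA[10]=4  'ccabbccbaa'
  #11 SA[11]=9  'ccbaa'
  #12 SA[12]=3  'cccabbccbaa'
  #13 SA[13]=2  'ccccabbccbaa'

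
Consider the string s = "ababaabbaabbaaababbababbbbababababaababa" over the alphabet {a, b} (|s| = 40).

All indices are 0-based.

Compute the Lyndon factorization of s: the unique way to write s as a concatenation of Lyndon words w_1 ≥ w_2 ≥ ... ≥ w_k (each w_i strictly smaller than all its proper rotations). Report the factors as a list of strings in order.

["ab", "ab", "aabb", "aabb", "aaababbababbbbababababaabab", "a"]

emit factor 1: 'ab' (i=0, period=2)
emit factor 2: 'ab' (i=2, period=2)
emit factor 3: 'aabb' (i=4, period=4)
emit factor 4: 'aabb' (i=8, period=4)
emit factor 5: 'aaababbababbbbababababaabab' (i=12, period=27)
emit factor 6: 'a' (i=39, period=1)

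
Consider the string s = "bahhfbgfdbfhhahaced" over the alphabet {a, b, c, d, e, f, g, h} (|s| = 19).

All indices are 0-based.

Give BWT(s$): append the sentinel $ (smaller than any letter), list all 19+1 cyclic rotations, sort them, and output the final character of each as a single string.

rank  rotation              last
    0  $bahhfbgfdbfhhahaced  d
    1  aced$bahhfbgfdbfhhah  h
    2  ahaced$bahhfbgfdbfhh  h
    3  ahhfbgfdbfhhahaced$b  b
    4  bahhfbgfdbfhhahaced$  $
    5  bfhhahaced$bahhfbgfd  d
    6  bgfdbfhhahaced$bahhf  f
    7  ced$bahhfbgfdbfhhaha  a
    8  d$bahhfbgfdbfhhahace  e
    9  dbfhhahaced$bahhfbgf  f
   10  ed$bahhfbgfdbfhhahac  c
   11  fbgfdbfhhahaced$bahh  h
   12  fdbfhhahaced$bahhfbg  g
   13  fhhahaced$bahhfbgfdb  b
   14  gfdbfhhahaced$bahhfb  b
   15  haced$bahhfbgfdbfhha  a
   16  hahaced$bahhfbgfdbfh  h
   17  hfbgfdbfhhahaced$bah  h
   18  hhahaced$bahhfbgfdbf  f
   19  hhfbgfdbfhhahaced$ba  a

dhhb$dfaefchgbbahhfa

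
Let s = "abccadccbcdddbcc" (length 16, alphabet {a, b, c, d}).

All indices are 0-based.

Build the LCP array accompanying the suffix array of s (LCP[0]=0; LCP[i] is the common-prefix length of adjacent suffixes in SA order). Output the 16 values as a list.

[0, 1, 0, 3, 2, 0, 1, 1, 1, 2, 2, 1, 0, 1, 1, 2]

rank→(start, suffix):
  0 → (0, 'abccadccbcdddbcc')
  1 → (4, 'adccbcdddbcc')
  2 → (13, 'bcc')
  3 → (1, 'bccadccbcdddbcc')
  4 → (8, 'bcdddbcc')
  5 → (15, 'c')
  6 → (3, 'cadccbcdddbcc')
  7 → (7, 'cbcdddbcc')
  8 → (14, 'cc')
  9 → (2, 'ccadccbcdddbcc')
  10 → (6, 'ccbcdddbcc')
  11 → (9, 'cdddbcc')
  12 → (12, 'dbcc')
  13 → (5, 'dccbcdddbcc')
  14 → (11, 'ddbcc')
  15 → (10, 'dddbcc')

SA = [0, 4, 13, 1, 8, 15, 3, 7, 14, 2, 6, 9, 12, 5, 11, 10]
[i] adj suffixes → lcp
  [1] 0/4 → 1 ('a')
  [2] 4/13 → 0 ('')
  [3] 13/1 → 3 ('bcc')
  [4] 1/8 → 2 ('bc')
  [5] 8/15 → 0 ('')
  [6] 15/3 → 1 ('c')
  [7] 3/7 → 1 ('c')
  [8] 7/14 → 1 ('c')
  [9] 14/2 → 2 ('cc')
  [10] 2/6 → 2 ('cc')
  [11] 6/9 → 1 ('c')
  [12] 9/12 → 0 ('')
  [13] 12/5 → 1 ('d')
  [14] 5/11 → 1 ('d')
  [15] 11/10 → 2 ('dd')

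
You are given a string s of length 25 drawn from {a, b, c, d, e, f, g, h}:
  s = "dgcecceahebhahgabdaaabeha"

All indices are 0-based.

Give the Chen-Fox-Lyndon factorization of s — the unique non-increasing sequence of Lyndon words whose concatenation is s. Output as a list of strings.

["dg", "ce", "cce", "ahebhahg", "abd", "aaabeh", "a"]

emit factor 1: 'dg' (i=0, period=2)
emit factor 2: 'ce' (i=2, period=2)
emit factor 3: 'cce' (i=4, period=3)
emit factor 4: 'ahebhahg' (i=7, period=8)
emit factor 5: 'abd' (i=15, period=3)
emit factor 6: 'aaabeh' (i=18, period=6)
emit factor 7: 'a' (i=24, period=1)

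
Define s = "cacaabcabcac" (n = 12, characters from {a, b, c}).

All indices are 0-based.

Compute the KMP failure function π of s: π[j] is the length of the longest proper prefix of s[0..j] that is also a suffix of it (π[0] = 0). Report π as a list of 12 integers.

[0, 0, 1, 2, 0, 0, 1, 2, 0, 1, 2, 3]

π[0] = 0
j=1 s[j]='a': π[1]=0 (border '')
j=2 s[j]='c': π[2]=1 (border 'c')
j=3 s[j]='a': π[3]=2 (border 'ca')
j=4 s[j]='a': k: 2→0; π[4]=0 (border '')
j=5 s[j]='b': π[5]=0 (border '')
j=6 s[j]='c': π[6]=1 (border 'c')
j=7 s[j]='a': π[7]=2 (border 'ca')
j=8 s[j]='b': k: 2→0; π[8]=0 (border '')
j=9 s[j]='c': π[9]=1 (border 'c')
j=10 s[j]='a': π[10]=2 (border 'ca')
j=11 s[j]='c': π[11]=3 (border 'cac')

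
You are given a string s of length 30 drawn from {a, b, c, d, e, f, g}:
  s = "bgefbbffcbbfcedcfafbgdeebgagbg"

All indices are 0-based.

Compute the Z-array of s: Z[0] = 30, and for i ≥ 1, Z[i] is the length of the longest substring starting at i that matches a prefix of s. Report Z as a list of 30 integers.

Z[0]=30
i=1: i≥r, start 0; Z[1]=0
i=2: i≥r, start 0; Z[2]=0
i=3: i≥r, start 0; Z[3]=0
i=4: i≥r, start 0; Z[4]=1 extend→box=[4,5)
i=5: i≥r, start 0; Z[5]=1 extend→box=[5,6)
i=6: i≥r, start 0; Z[6]=0
i=7: i≥r, start 0; Z[7]=0
i=8: i≥r, start 0; Z[8]=0
i=9: i≥r, start 0; Z[9]=1 extend→box=[9,10)
i=10: i≥r, start 0; Z[10]=1 extend→box=[10,11)
i=11: i≥r, start 0; Z[11]=0
i=12: i≥r, start 0; Z[12]=0
i=13: i≥r, start 0; Z[13]=0
i=14: i≥r, start 0; Z[14]=0
i=15: i≥r, start 0; Z[15]=0
i=16: i≥r, start 0; Z[16]=0
i=17: i≥r, start 0; Z[17]=0
i=18: i≥r, start 0; Z[18]=0
i=19: i≥r, start 0; Z[19]=2 extend→box=[19,21)
i=20: min(r-i=1, Z[1]=0)=0; Z[20]=0
i=21: i≥r, start 0; Z[21]=0
i=22: i≥r, start 0; Z[22]=0
i=23: i≥r, start 0; Z[23]=0
i=24: i≥r, start 0; Z[24]=2 extend→box=[24,26)
i=25: min(r-i=1, Z[1]=0)=0; Z[25]=0
i=26: i≥r, start 0; Z[26]=0
i=27: i≥r, start 0; Z[27]=0
i=28: i≥r, start 0; Z[28]=2 extend→box=[28,30)
i=29: min(r-i=1, Z[1]=0)=0; Z[29]=0

[30, 0, 0, 0, 1, 1, 0, 0, 0, 1, 1, 0, 0, 0, 0, 0, 0, 0, 0, 2, 0, 0, 0, 0, 2, 0, 0, 0, 2, 0]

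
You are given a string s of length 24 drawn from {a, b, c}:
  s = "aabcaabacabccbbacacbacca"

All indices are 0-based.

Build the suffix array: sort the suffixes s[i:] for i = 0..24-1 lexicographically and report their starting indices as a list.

rank→(start, suffix):
  0 → (23, 'a')
  1 → (4, 'aabacabccbbacacbacca')
  2 → (0, 'aabcaabacabccbbacacbacca')
  3 → (5, 'abacabccbbacacbacca')
  4 → (1, 'abcaabacabccbbacacbacca')
  5 → (9, 'abccbbacacbacca')
  6 → (7, 'acabccbbacacbacca')
  7 → (15, 'acacbacca')
  8 → (17, 'acbacca')
  9 → (20, 'acca')
  10 → (6, 'bacabccbbacacbacca')
  11 → (14, 'bacacbacca')
  12 → (19, 'bacca')
  13 → (13, 'bbacacbacca')
  14 → (2, 'bcaabacabccbbacacbacca')
  15 → (10, 'bccbbacacbacca')
  16 → (22, 'ca')
  17 → (3, 'caabacabccbbacacbacca')
  18 → (8, 'cabccbbacacbacca')
  19 → (16, 'cacbacca')
  20 → (18, 'cbacca')
  21 → (12, 'cbbacacbacca')
  22 → (21, 'cca')
  23 → (11, 'ccbbacacbacca')

[23, 4, 0, 5, 1, 9, 7, 15, 17, 20, 6, 14, 19, 13, 2, 10, 22, 3, 8, 16, 18, 12, 21, 11]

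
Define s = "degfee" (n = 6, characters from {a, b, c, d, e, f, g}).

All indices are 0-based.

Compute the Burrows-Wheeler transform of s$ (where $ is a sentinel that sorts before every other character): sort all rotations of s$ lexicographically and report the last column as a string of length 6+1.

e$efdge

rank  rotation last
    0  $degfee  e
    1  degfee$  $
    2  e$degfe  e
    3  ee$degf  f
    4  egfee$d  d
    5  fee$deg  g
    6  gfee$de  e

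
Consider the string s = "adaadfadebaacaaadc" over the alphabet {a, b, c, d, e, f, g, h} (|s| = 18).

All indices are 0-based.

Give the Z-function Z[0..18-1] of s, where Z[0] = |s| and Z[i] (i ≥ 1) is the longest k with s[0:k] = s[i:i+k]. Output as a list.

[18, 0, 1, 2, 0, 0, 2, 0, 0, 0, 1, 1, 0, 1, 1, 2, 0, 0]

Z[0]=18
i=1: fresh scan; Z[1]=0
i=2: fresh scan; Z[2]=1 extend→box=[2,3)
i=3: fresh scan; Z[3]=2 extend→box=[3,5)
i=4: min(r-i=1, Z[1]=0)=0; Z[4]=0
i=5: fresh scan; Z[5]=0
i=6: fresh scan; Z[6]=2 extend→box=[6,8)
i=7: min(r-i=1, Z[1]=0)=0; Z[7]=0
i=8: fresh scan; Z[8]=0
i=9: fresh scan; Z[9]=0
i=10: fresh scan; Z[10]=1 extend→box=[10,11)
i=11: fresh scan; Z[11]=1 extend→box=[11,12)
i=12: fresh scan; Z[12]=0
i=13: fresh scan; Z[13]=1 extend→box=[13,14)
i=14: fresh scan; Z[14]=1 extend→box=[14,15)
i=15: fresh scan; Z[15]=2 extend→box=[15,17)
i=16: min(r-i=1, Z[1]=0)=0; Z[16]=0
i=17: fresh scan; Z[17]=0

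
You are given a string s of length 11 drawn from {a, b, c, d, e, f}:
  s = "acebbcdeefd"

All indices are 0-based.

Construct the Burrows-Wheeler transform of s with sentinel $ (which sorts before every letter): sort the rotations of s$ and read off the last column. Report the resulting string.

d$ebbafccdee

rank  rotation      last
    0  $acebbcdeefd  d
    1  acebbcdeefd$  $
    2  bbcdeefd$ace  e
    3  bcdeefd$aceb  b
    4  cdeefd$acebb  b
    5  cebbcdeefd$a  a
    6  d$acebbcdeef  f
    7  deefd$acebbc  c
    8  ebbcdeefd$ac  c
    9  eefd$acebbcd  d
   10  efd$acebbcde  e
   11  fd$acebbcdee  e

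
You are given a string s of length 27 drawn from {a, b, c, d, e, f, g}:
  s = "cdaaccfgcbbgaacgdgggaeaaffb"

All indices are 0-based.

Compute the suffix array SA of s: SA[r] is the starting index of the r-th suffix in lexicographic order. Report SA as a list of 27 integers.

rank→(start, suffix):
  0 → (2, 'aaccfgcbbgaacgdgggaeaaffb')
  1 → (12, 'aacgdgggaeaaffb')
  2 → (22, 'aaffb')
  3 → (3, 'accfgcbbgaacgdgggaeaaffb')
  4 → (13, 'acgdgggaeaaffb')
  5 → (20, 'aeaaffb')
  6 → (23, 'affb')
  7 → (26, 'b')
  8 → (9, 'bbgaacgdgggaeaaffb')
  9 → (10, 'bgaacgdgggaeaaffb')
  10 → (8, 'cbbgaacgdgggaeaaffb')
  11 → (4, 'ccfgcbbgaacgdgggaeaaffb')
  12 → (0, 'cdaaccfgcbbgaacgdgggaeaaffb')
  13 → (5, 'cfgcbbgaacgdgggaeaaffb')
  14 → (14, 'cgdgggaeaaffb')
  15 → (1, 'daaccfgcbbgaacgdgggaeaaffb')
  16 → (16, 'dgggaeaaffb')
  17 → (21, 'eaaffb')
  18 → (25, 'fb')
  19 → (24, 'ffb')
  20 → (6, 'fgcbbgaacgdgggaeaaffb')
  21 → (11, 'gaacgdgggaeaaffb')
  22 → (19, 'gaeaaffb')
  23 → (7, 'gcbbgaacgdgggaeaaffb')
  24 → (15, 'gdgggaeaaffb')
  25 → (18, 'ggaeaaffb')
  26 → (17, 'gggaeaaffb')

[2, 12, 22, 3, 13, 20, 23, 26, 9, 10, 8, 4, 0, 5, 14, 1, 16, 21, 25, 24, 6, 11, 19, 7, 15, 18, 17]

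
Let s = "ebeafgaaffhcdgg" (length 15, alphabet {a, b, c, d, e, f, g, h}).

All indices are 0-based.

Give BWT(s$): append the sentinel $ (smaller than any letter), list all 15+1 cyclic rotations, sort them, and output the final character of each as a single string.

ggaeehcb$aafgfdf

rank  rotation          last
    0  $ebeafgaaffhcdgg  g
    1  aaffhcdgg$ebeafg  g
    2  affhcdgg$ebeafga  a
    3  afgaaffhcdgg$ebe  e
    4  beafgaaffhcdgg$e  e
    5  cdgg$ebeafgaaffh  h
    6  dgg$ebeafgaaffhc  c
    7  eafgaaffhcdgg$eb  b
    8  ebeafgaaffhcdgg$  $
    9  ffhcdgg$ebeafgaa  a
   10  fgaaffhcdgg$ebea  a
   11  fhcdgg$ebeafgaaf  f
   12  g$ebeafgaaffhcdg  g
   13  gaaffhcdgg$ebeaf  f
   14  gg$ebeafgaaffhcd  d
   15  hcdgg$ebeafgaaff  f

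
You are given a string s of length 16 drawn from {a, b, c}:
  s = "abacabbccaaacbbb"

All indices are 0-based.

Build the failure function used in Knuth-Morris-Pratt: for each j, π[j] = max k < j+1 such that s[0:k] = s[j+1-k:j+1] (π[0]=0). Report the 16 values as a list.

π[0] = 0
j=1 s[j]='b': π[1]=0 (border '')
j=2 s[j]='a': π[2]=1 (border 'a')
j=3 s[j]='c': k: 1→0; π[3]=0 (border '')
j=4 s[j]='a': π[4]=1 (border 'a')
j=5 s[j]='b': π[5]=2 (border 'ab')
j=6 s[j]='b': k: 2→0; π[6]=0 (border '')
j=7 s[j]='c': π[7]=0 (border '')
j=8 s[j]='c': π[8]=0 (border '')
j=9 s[j]='a': π[9]=1 (border 'a')
j=10 s[j]='a': k: 1→0; π[10]=1 (border 'a')
j=11 s[j]='a': k: 1→0; π[11]=1 (border 'a')
j=12 s[j]='c': k: 1→0; π[12]=0 (border '')
j=13 s[j]='b': π[13]=0 (border '')
j=14 s[j]='b': π[14]=0 (border '')
j=15 s[j]='b': π[15]=0 (border '')

[0, 0, 1, 0, 1, 2, 0, 0, 0, 1, 1, 1, 0, 0, 0, 0]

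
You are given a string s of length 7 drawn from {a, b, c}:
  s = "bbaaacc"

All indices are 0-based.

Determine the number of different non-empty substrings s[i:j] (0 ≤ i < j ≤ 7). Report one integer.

23

rank | idx | suffix
   0 |   2 | aaacc
   1 |   3 | aacc
   2 |   4 | acc
   3 |   1 | baaacc
   4 |   0 | bbaaacc
   5 |   6 | c
   6 |   5 | cc

SA = [2, 3, 4, 1, 0, 6, 5]
i: (SA[i-1],SA[i]) lcp shared
  1: (2,3) 2 'aa'
  2: (3,4) 1 'a'
  3: (4,1) 0 ''
  4: (1,0) 1 'b'
  5: (0,6) 0 ''
  6: (6,5) 1 'c'

n(n+1)/2 = 7·8/2 = 28
Σ LCP = 0 + 2 + 1 + 0 + 1 + 0 + 1 = 5
distinct = 28 − 5 = 23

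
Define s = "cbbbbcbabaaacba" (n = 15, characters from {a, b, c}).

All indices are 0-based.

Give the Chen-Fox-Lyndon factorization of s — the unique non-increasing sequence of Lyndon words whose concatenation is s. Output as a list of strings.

emit factor 1: 'c' (i=0, period=1)
emit factor 2: 'bbbbc' (i=1, period=5)
emit factor 3: 'b' (i=6, period=1)
emit factor 4: 'ab' (i=7, period=2)
emit factor 5: 'aaacb' (i=9, period=5)
emit factor 6: 'a' (i=14, period=1)

["c", "bbbbc", "b", "ab", "aaacb", "a"]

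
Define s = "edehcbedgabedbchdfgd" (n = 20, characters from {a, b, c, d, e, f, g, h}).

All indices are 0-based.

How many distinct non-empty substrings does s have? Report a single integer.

rank→(start, suffix):
  0 → (9, 'abedbchdfgd')
  1 → (13, 'bchdfgd')
  2 → (10, 'bedbchdfgd')
  3 → (5, 'bedgabedbchdfgd')
  4 → (4, 'cbedgabedbchdfgd')
  5 → (14, 'chdfgd')
  6 → (19, 'd')
  7 → (12, 'dbchdfgd')
  8 → (1, 'dehcbedgabedbchdfgd')
  9 → (16, 'dfgd')
  10 → (7, 'dgabedbchdfgd')
  11 → (11, 'edbchdfgd')
  12 → (0, 'edehcbedgabedbchdfgd')
  13 → (6, 'edgabedbchdfgd')
  14 → (2, 'ehcbedgabedbchdfgd')
  15 → (17, 'fgd')
  16 → (8, 'gabedbchdfgd')
  17 → (18, 'gd')
  18 → (3, 'hcbedgabedbchdfgd')
  19 → (15, 'hdfgd')

SA = [9, 13, 10, 5, 4, 14, 19, 12, 1, 16, 7, 11, 0, 6, 2, 17, 8, 18, 3, 15]
i: (SA[i-1],SA[i]) lcp shared
  1: (9,13) 0 ''
  2: (13,10) 1 'b'
  3: (10,5) 3 'bed'
  4: (5,4) 0 ''
  5: (4,14) 1 'c'
  6: (14,19) 0 ''
  7: (19,12) 1 'd'
  8: (12,1) 1 'd'
  9: (1,16) 1 'd'
  10: (16,7) 1 'd'
  11: (7,11) 0 ''
  12: (11,0) 2 'ed'
  13: (0,6) 2 'ed'
  14: (6,2) 1 'e'
  15: (2,17) 0 ''
  16: (17,8) 0 ''
  17: (8,18) 1 'g'
  18: (18,3) 0 ''
  19: (3,15) 1 'h'

n(n+1)/2 = 20·21/2 = 210
Σ LCP = 0 + 0 + 1 + 3 + 0 + 1 + 0 + 1 + 1 + 1 + 1 + 0 + 2 + 2 + 1 + 0 + 0 + 1 + 0 + 1 = 16
distinct = 210 − 16 = 194

194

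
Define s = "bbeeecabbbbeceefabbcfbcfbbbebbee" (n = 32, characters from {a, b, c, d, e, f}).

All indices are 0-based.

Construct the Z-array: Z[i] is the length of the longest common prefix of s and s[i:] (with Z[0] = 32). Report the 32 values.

[32, 1, 0, 0, 0, 0, 0, 2, 2, 3, 1, 0, 0, 0, 0, 0, 0, 2, 1, 0, 0, 1, 0, 0, 2, 3, 1, 0, 4, 1, 0, 0]

Z[0]=32
i=1: fresh scan; Z[1]=1 grow→box=[1,2)
i=2: fresh scan; Z[2]=0
i=3: fresh scan; Z[3]=0
i=4: fresh scan; Z[4]=0
i=5: fresh scan; Z[5]=0
i=6: fresh scan; Z[6]=0
i=7: fresh scan; Z[7]=2 grow→box=[7,9)
i=8: min(r-i=1, Z[1]=1)=1; Z[8]=2 grow→box=[8,10)
i=9: min(r-i=1, Z[1]=1)=1; Z[9]=3 grow→box=[9,12)
i=10: min(r-i=2, Z[1]=1)=1; Z[10]=1
i=11: min(r-i=1, Z[2]=0)=0; Z[11]=0
i=12: fresh scan; Z[12]=0
i=13: fresh scan; Z[13]=0
i=14: fresh scan; Z[14]=0
i=15: fresh scan; Z[15]=0
i=16: fresh scan; Z[16]=0
i=17: fresh scan; Z[17]=2 grow→box=[17,19)
i=18: min(r-i=1, Z[1]=1)=1; Z[18]=1
i=19: fresh scan; Z[19]=0
i=20: fresh scan; Z[20]=0
i=21: fresh scan; Z[21]=1 grow→box=[21,22)
i=22: fresh scan; Z[22]=0
i=23: fresh scan; Z[23]=0
i=24: fresh scan; Z[24]=2 grow→box=[24,26)
i=25: min(r-i=1, Z[1]=1)=1; Z[25]=3 grow→box=[25,28)
i=26: min(r-i=2, Z[1]=1)=1; Z[26]=1
i=27: min(r-i=1, Z[2]=0)=0; Z[27]=0
i=28: fresh scan; Z[28]=4 grow→box=[28,32)
i=29: min(r-i=3, Z[1]=1)=1; Z[29]=1
i=30: min(r-i=2, Z[2]=0)=0; Z[30]=0
i=31: min(r-i=1, Z[3]=0)=0; Z[31]=0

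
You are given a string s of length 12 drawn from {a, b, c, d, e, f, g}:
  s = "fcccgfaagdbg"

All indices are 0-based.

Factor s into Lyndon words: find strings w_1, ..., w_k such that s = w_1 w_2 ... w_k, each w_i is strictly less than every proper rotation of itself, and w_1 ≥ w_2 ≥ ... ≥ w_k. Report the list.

["f", "cccgf", "aagdbg"]

emit factor 1: 'f' (i=0, period=1)
emit factor 2: 'cccgf' (i=1, period=5)
emit factor 3: 'aagdbg' (i=6, period=6)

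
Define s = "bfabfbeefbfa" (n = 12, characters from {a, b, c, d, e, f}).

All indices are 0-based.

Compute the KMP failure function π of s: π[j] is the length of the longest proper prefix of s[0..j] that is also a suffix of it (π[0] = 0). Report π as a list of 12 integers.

[0, 0, 0, 1, 2, 1, 0, 0, 0, 1, 2, 3]

π[0] = 0
j=1 s[j]='f': π[1]=0 (border '')
j=2 s[j]='a': π[2]=0 (border '')
j=3 s[j]='b': π[3]=1 (border 'b')
j=4 s[j]='f': π[4]=2 (border 'bf')
j=5 s[j]='b': k: 2→0; π[5]=1 (border 'b')
j=6 s[j]='e': k: 1→0; π[6]=0 (border '')
j=7 s[j]='e': π[7]=0 (border '')
j=8 s[j]='f': π[8]=0 (border '')
j=9 s[j]='b': π[9]=1 (border 'b')
j=10 s[j]='f': π[10]=2 (border 'bf')
j=11 s[j]='a': π[11]=3 (border 'bfa')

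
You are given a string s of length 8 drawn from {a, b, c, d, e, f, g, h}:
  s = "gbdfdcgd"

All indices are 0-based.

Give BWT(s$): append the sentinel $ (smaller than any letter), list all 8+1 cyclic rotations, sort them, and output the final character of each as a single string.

rank  rotation   last
    0  $gbdfdcgd  d
    1  bdfdcgd$g  g
    2  cgd$gbdfd  d
    3  d$gbdfdcg  g
    4  dcgd$gbdf  f
    5  dfdcgd$gb  b
    6  fdcgd$gbd  d
    7  gbdfdcgd$  $
    8  gd$gbdfdc  c

dgdgfbd$c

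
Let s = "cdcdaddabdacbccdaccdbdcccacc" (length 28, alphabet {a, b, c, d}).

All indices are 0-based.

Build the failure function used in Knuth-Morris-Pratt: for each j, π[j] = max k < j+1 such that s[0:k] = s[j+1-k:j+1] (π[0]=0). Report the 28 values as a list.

[0, 0, 1, 2, 0, 0, 0, 0, 0, 0, 0, 1, 0, 1, 1, 2, 0, 1, 1, 2, 0, 0, 1, 1, 1, 0, 1, 1]

π[0] = 0
j=1 s[j]='d': π[1]=0 (border '')
j=2 s[j]='c': π[2]=1 (border 'c')
j=3 s[j]='d': π[3]=2 (border 'cd')
j=4 s[j]='a': k: 2→0; π[4]=0 (border '')
j=5 s[j]='d': π[5]=0 (border '')
j=6 s[j]='d': π[6]=0 (border '')
j=7 s[j]='a': π[7]=0 (border '')
j=8 s[j]='b': π[8]=0 (border '')
j=9 s[j]='d': π[9]=0 (border '')
j=10 s[j]='a': π[10]=0 (border '')
j=11 s[j]='c': π[11]=1 (border 'c')
j=12 s[j]='b': k: 1→0; π[12]=0 (border '')
j=13 s[j]='c': π[13]=1 (border 'c')
j=14 s[j]='c': k: 1→0; π[14]=1 (border 'c')
j=15 s[j]='d': π[15]=2 (border 'cd')
j=16 s[j]='a': k: 2→0; π[16]=0 (border '')
j=17 s[j]='c': π[17]=1 (border 'c')
j=18 s[j]='c': k: 1→0; π[18]=1 (border 'c')
j=19 s[j]='d': π[19]=2 (border 'cd')
j=20 s[j]='b': k: 2→0; π[20]=0 (border '')
j=21 s[j]='d': π[21]=0 (border '')
j=22 s[j]='c': π[22]=1 (border 'c')
j=23 s[j]='c': k: 1→0; π[23]=1 (border 'c')
j=24 s[j]='c': k: 1→0; π[24]=1 (border 'c')
j=25 s[j]='a': k: 1→0; π[25]=0 (border '')
j=26 s[j]='c': π[26]=1 (border 'c')
j=27 s[j]='c': k: 1→0; π[27]=1 (border 'c')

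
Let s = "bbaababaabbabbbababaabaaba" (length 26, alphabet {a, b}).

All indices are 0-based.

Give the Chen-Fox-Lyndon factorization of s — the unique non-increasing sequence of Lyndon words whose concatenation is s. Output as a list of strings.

emit factor 1: 'b' (i=0, period=1)
emit factor 2: 'b' (i=1, period=1)
emit factor 3: 'aababaabbabbbabab' (i=2, period=17)
emit factor 4: 'aab' (i=19, period=3)
emit factor 5: 'aab' (i=22, period=3)
emit factor 6: 'a' (i=25, period=1)

["b", "b", "aababaabbabbbabab", "aab", "aab", "a"]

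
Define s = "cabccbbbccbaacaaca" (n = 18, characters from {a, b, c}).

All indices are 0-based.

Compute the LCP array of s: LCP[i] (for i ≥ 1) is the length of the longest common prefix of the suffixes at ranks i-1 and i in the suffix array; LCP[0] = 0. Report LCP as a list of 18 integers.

rank→(start, suffix):
  0 → (17, 'a')
  1 → (14, 'aaca')
  2 → (11, 'aacaaca')
  3 → (1, 'abccbbbccbaacaaca')
  4 → (15, 'aca')
  5 → (12, 'acaaca')
  6 → (10, 'baacaaca')
  7 → (5, 'bbbccbaacaaca')
  8 → (6, 'bbccbaacaaca')
  9 → (7, 'bccbaacaaca')
  10 → (2, 'bccbbbccbaacaaca')
  11 → (16, 'ca')
  12 → (13, 'caaca')
  13 → (0, 'cabccbbbccbaacaaca')
  14 → (9, 'cbaacaaca')
  15 → (4, 'cbbbccbaacaaca')
  16 → (8, 'ccbaacaaca')
  17 → (3, 'ccbbbccbaacaaca')

SA = [17, 14, 11, 1, 15, 12, 10, 5, 6, 7, 2, 16, 13, 0, 9, 4, 8, 3]
rank  pair      lcp
   1  s[17:],s[14:]  1  'a'
   2  s[14:],s[11:]  4  'aaca'
   3  s[11:],s[1:]  1  'a'
   4  s[1:],s[15:]  1  'a'
   5  s[15:],s[12:]  3  'aca'
   6  s[12:],s[10:]  0  ''
   7  s[10:],s[5:]  1  'b'
   8  s[5:],s[6:]  2  'bb'
   9  s[6:],s[7:]  1  'b'
  10  s[7:],s[2:]  4  'bccb'
  11  s[2:],s[16:]  0  ''
  12  s[16:],s[13:]  2  'ca'
  13  s[13:],s[0:]  2  'ca'
  14  s[0:],s[9:]  1  'c'
  15  s[9:],s[4:]  2  'cb'
  16  s[4:],s[8:]  1  'c'
  17  s[8:],s[3:]  3  'ccb'

[0, 1, 4, 1, 1, 3, 0, 1, 2, 1, 4, 0, 2, 2, 1, 2, 1, 3]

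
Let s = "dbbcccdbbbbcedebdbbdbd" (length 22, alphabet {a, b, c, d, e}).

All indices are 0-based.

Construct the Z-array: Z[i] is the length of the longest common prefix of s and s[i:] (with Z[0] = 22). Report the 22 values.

Z[0]=22
i=1: i≥r, start 0; Z[1]=0
i=2: i≥r, start 0; Z[2]=0
i=3: i≥r, start 0; Z[3]=0
i=4: i≥r, start 0; Z[4]=0
i=5: i≥r, start 0; Z[5]=0
i=6: i≥r, start 0; Z[6]=3 scan→box=[6,9)
i=7: min(r-i=2, Z[1]=0)=0; Z[7]=0
i=8: min(r-i=1, Z[2]=0)=0; Z[8]=0
i=9: i≥r, start 0; Z[9]=0
i=10: i≥r, start 0; Z[10]=0
i=11: i≥r, start 0; Z[11]=0
i=12: i≥r, start 0; Z[12]=0
i=13: i≥r, start 0; Z[13]=1 scan→box=[13,14)
i=14: i≥r, start 0; Z[14]=0
i=15: i≥r, start 0; Z[15]=0
i=16: i≥r, start 0; Z[16]=3 scan→box=[16,19)
i=17: min(r-i=2, Z[1]=0)=0; Z[17]=0
i=18: min(r-i=1, Z[2]=0)=0; Z[18]=0
i=19: i≥r, start 0; Z[19]=2 scan→box=[19,21)
i=20: min(r-i=1, Z[1]=0)=0; Z[20]=0
i=21: i≥r, start 0; Z[21]=1 scan→box=[21,22)

[22, 0, 0, 0, 0, 0, 3, 0, 0, 0, 0, 0, 0, 1, 0, 0, 3, 0, 0, 2, 0, 1]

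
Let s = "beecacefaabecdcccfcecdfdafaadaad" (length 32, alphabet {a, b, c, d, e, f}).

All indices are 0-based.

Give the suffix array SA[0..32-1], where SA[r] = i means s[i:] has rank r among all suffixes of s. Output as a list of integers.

sorted suffixes:
  #0 SA[0]=8  'aabecdcccfcecdfdafaadaad'
  #1 SA[1]=29  'aad'
  #2 SA[2]=26  'aadaad'
  #3 SA[3]=9  'abecdcccfcecdfdafaadaad'
  #4 SA[4]=4  'acefaabecdcccfcecdfdafaadaad'
  #5 SA[5]=30  'ad'
  #6 SA[6]=27  'adaad'
  #7 SA[7]=24  'afaadaad'
  #8 SA[8]=10  'becdcccfcecdfdafaadaad'
  #9 SA[9]=0  'beecacefaabecdcccfcecdfdafaadaad'
  #10 SA[10]=3  'cacefaabecdcccfcecdfdafaadaad'
  #11 SA[11]=14  'cccfcecdfdafaadaad'
  #12 SA[12]=15  'ccfcecdfdafaadaad'
  #13 SA[13]=12  'cdcccfcecdfdafaadaad'
  #14 SA[14]=20  'cdfdafaadaad'
  #15 SA[15]=18  'cecdfdafaadaad'
  #16 SA[16]=5  'cefaabecdcccfcecdfdafaadaad'
  #17 SA[17]=16  'cfcecdfdafaadaad'
  #18 SA[18]=31  'd'
  #19 SA[19]=28  'daad'
  #20 SA[20]=23  'dafaadaad'
  #21 SA[21]=13  'dcccfcecdfdafaadaad'
  #22 SA[22]=21  'dfdafaadaad'
  #23 SA[23]=2  'ecacefaabecdcccfcecdfdafaadaad'
  #24 SA[24]=11  'ecdcccfcecdfdafaadaad'
  #25 SA[25]=19  'ecdfdafaadaad'
  #26 SA[26]=1  'eecacefaabecdcccfcecdfdafaadaad'
  #27 SA[27]=6  'efaabecdcccfcecdfdafaadaad'
  #28 SA[28]=7  'faabecdcccfcecdfdafaadaad'
  #29 SA[29]=25  'faadaad'
  #30 SA[30]=17  'fcecdfdafaadaad'
  #31 SA[31]=22  'fdafaadaad'

[8, 29, 26, 9, 4, 30, 27, 24, 10, 0, 3, 14, 15, 12, 20, 18, 5, 16, 31, 28, 23, 13, 21, 2, 11, 19, 1, 6, 7, 25, 17, 22]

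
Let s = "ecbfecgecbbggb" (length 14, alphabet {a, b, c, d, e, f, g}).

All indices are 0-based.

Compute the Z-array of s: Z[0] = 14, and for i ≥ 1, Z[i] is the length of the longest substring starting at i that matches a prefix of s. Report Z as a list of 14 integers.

[14, 0, 0, 0, 2, 0, 0, 3, 0, 0, 0, 0, 0, 0]

Z[0]=14
i=1: outside box; Z[1]=0
i=2: outside box; Z[2]=0
i=3: outside box; Z[3]=0
i=4: outside box; Z[4]=2 extend→box=[4,6)
i=5: min(r-i=1, Z[1]=0)=0; Z[5]=0
i=6: outside box; Z[6]=0
i=7: outside box; Z[7]=3 extend→box=[7,10)
i=8: min(r-i=2, Z[1]=0)=0; Z[8]=0
i=9: min(r-i=1, Z[2]=0)=0; Z[9]=0
i=10: outside box; Z[10]=0
i=11: outside box; Z[11]=0
i=12: outside box; Z[12]=0
i=13: outside box; Z[13]=0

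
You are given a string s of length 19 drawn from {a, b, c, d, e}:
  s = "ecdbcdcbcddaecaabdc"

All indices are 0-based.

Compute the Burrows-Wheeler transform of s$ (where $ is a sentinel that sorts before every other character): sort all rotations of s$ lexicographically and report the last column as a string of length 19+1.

ccaddcadedebbdcbcca$

rank  rotation              last
    0  $ecdbcdcbcddaecaabdc  c
    1  aabdc$ecdbcdcbcddaec  c
    2  abdc$ecdbcdcbcddaeca  a
    3  aecaabdc$ecdbcdcbcdd  d
    4  bcdcbcddaecaabdc$ecd  d
    5  bcddaecaabdc$ecdbcdc  c
    6  bdc$ecdbcdcbcddaecaa  a
    7  c$ecdbcdcbcddaecaabd  d
    8  caabdc$ecdbcdcbcddae  e
    9  cbcddaecaabdc$ecdbcd  d
   10  cdbcdcbcddaecaabdc$e  e
   11  cdcbcddaecaabdc$ecdb  b
   12  cddaecaabdc$ecdbcdcb  b
   13  daecaabdc$ecdbcdcbcd  d
   14  dbcdcbcddaecaabdc$ec  c
   15  dc$ecdbcdcbcddaecaab  b
   16  dcbcddaecaabdc$ecdbc  c
   17  ddaecaabdc$ecdbcdcbc  c
   18  ecaabdc$ecdbcdcbcdda  a
   19  ecdbcdcbcddaecaabdc$  $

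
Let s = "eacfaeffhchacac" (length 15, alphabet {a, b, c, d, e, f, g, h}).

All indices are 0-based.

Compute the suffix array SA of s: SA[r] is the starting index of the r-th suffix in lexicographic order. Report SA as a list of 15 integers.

[13, 11, 1, 4, 14, 12, 2, 9, 0, 5, 3, 6, 7, 10, 8]

sorted suffixes:
  #0 SA[0]=13  'ac'
  #1 SA[1]=11  'acac'
  #2 SA[2]=1  'acfaeffhchacac'
  #3 SA[3]=4  'aeffhchacac'
  #4 SA[4]=14  'c'
  #5 SA[5]=12  'cac'
  #6 SA[6]=2  'cfaeffhchacac'
  #7 SA[7]=9  'chacac'
  #8 SA[8]=0  'eacfaeffhchacac'
  #9 SA[9]=5  'effhchacac'
  #10 SA[10]=3  'faeffhchacac'
  #11 SA[11]=6  'ffhchacac'
  #12 SA[12]=7  'fhchacac'
  #13 SA[13]=10  'hacac'
  #14 SA[14]=8  'hchacac'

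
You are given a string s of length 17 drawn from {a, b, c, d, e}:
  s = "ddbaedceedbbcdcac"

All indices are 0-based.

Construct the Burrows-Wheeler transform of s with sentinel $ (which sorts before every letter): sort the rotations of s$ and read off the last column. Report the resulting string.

ccbddbadbddece$eac

rank  rotation            last
    0  $ddbaedceedbbcdcac  c
    1  ac$ddbaedceedbbcdc  c
    2  aedceedbbcdcac$ddb  b
    3  baedceedbbcdcac$dd  d
    4  bbcdcac$ddbaedceed  d
    5  bcdcac$ddbaedceedb  b
    6  c$ddbaedceedbbcdca  a
    7  cac$ddbaedceedbbcd  d
    8  cdcac$ddbaedceedbb  b
    9  ceedbbcdcac$ddbaed  d
   10  dbaedceedbbcdcac$d  d
   11  dbbcdcac$ddbaedcee  e
   12  dcac$ddbaedceedbbc  c
   13  dceedbbcdcac$ddbae  e
   14  ddbaedceedbbcdcac$  $
   15  edbbcdcac$ddbaedce  e
   16  edceedbbcdcac$ddba  a
   17  eedbbcdcac$ddbaedc  c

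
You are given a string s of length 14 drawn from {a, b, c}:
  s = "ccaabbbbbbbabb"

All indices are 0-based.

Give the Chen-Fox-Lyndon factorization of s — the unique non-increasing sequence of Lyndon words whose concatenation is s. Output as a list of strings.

emit factor 1: 'c' (i=0, period=1)
emit factor 2: 'c' (i=1, period=1)
emit factor 3: 'aabbbbbbbabb' (i=2, period=12)

["c", "c", "aabbbbbbbabb"]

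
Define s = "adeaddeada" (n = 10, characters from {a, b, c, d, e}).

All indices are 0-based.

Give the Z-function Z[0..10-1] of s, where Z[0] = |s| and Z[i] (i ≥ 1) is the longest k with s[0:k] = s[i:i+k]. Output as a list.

[10, 0, 0, 2, 0, 0, 0, 2, 0, 1]

Z[0]=10
i=1: outside box; Z[1]=0
i=2: outside box; Z[2]=0
i=3: outside box; Z[3]=2 extend→box=[3,5)
i=4: min(r-i=1, Z[1]=0)=0; Z[4]=0
i=5: outside box; Z[5]=0
i=6: outside box; Z[6]=0
i=7: outside box; Z[7]=2 extend→box=[7,9)
i=8: min(r-i=1, Z[1]=0)=0; Z[8]=0
i=9: outside box; Z[9]=1 extend→box=[9,10)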